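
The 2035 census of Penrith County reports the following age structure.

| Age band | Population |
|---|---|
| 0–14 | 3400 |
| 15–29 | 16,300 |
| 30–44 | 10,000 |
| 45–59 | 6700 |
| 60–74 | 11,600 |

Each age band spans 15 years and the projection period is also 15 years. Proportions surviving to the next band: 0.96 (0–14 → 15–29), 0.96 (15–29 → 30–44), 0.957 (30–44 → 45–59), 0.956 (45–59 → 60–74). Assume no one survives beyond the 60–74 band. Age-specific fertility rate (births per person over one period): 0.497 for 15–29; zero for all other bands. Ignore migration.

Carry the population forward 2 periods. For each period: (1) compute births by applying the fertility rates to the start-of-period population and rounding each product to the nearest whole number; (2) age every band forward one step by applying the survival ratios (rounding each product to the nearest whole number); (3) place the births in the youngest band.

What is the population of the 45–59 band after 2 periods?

14975

Let group 1 be 0–14 through group 5 = 60–74.
Period 1.
Births: 16300 * 0.497 = 8101
Group 2: 3400 * 0.96 = 3264
Group 3: 16300 * 0.96 = 15648
Group 4: 10000 * 0.957 = 9570
Group 5: 6700 * 0.956 = 6405
End of period: [8101, 3264, 15648, 9570, 6405]
Period 2.
Births: 3264 * 0.497 = 1622
Group 2: 8101 * 0.96 = 7777
Group 3: 3264 * 0.96 = 3133
Group 4: 15648 * 0.957 = 14975
Group 5: 9570 * 0.956 = 9149
End of period: [1622, 7777, 3133, 14975, 9149]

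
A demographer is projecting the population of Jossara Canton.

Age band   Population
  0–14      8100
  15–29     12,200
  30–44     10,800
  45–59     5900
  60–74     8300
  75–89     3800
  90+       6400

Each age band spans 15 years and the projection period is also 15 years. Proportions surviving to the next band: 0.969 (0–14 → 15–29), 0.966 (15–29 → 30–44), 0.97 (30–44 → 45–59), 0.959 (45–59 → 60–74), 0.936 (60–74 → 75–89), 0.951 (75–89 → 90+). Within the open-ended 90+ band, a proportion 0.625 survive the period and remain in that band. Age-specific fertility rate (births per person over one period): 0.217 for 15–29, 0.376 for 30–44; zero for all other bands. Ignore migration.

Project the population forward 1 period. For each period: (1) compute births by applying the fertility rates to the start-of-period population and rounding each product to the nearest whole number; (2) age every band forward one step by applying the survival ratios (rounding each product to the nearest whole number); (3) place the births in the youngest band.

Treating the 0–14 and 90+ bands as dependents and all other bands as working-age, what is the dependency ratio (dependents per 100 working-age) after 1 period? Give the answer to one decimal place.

32.9

[period 1]
Births: 12200 × 0.217 = 2647 ; 10800 × 0.376 = 4061 → total 6708
15–29: 8100 × 0.969 = 7849
30–44: 12200 × 0.966 = 11785
45–59: 10800 × 0.97 = 10476
60–74: 5900 × 0.959 = 5658
75–89: 8300 × 0.936 = 7769
90+: 3800 × 0.951 + 6400 × 0.625 = 3614 + 4000 = 7614
→ [6708, 7849, 11785, 10476, 5658, 7769, 7614]
Dependents (band 0–14 + band 90+) = 6708 + 7614 = 14322; working-age = 43537; ratio = 14322/43537 × 100 = 32.9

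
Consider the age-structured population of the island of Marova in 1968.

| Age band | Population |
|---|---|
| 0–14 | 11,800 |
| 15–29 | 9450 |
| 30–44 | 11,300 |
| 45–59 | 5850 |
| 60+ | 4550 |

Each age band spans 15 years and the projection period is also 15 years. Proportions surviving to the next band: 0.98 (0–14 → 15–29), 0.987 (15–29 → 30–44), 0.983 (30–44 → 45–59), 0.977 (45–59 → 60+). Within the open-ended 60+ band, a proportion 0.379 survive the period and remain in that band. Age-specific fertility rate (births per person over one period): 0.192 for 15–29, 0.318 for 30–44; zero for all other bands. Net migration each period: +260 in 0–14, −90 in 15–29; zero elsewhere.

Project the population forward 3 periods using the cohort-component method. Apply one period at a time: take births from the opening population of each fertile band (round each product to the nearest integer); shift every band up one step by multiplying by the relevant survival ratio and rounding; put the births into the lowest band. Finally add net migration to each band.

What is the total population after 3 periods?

40804

Let group 1 be 0–14 through group 5 = 60+.
Period 1:
Births: 9450 × 0.192 = 1814 ; 11300 × 0.318 = 3593 → total 5407
Group 2: 11800 × 0.98 = 11564
Group 3: 9450 × 0.987 = 9327
Group 4: 11300 × 0.983 = 11108
Group 5: 5850 × 0.977 + 4550 × 0.379 = 5715 + 1724 = 7439
Net migration: Group 1 + 260 → 5667; Group 2 − 90 → 11474
End of period: [5667, 11474, 9327, 11108, 7439]
Period 2:
Births: 11474 × 0.192 = 2203 ; 9327 × 0.318 = 2966 → total 5169
Group 2: 5667 × 0.98 = 5554
Group 3: 11474 × 0.987 = 11325
Group 4: 9327 × 0.983 = 9168
Group 5: 11108 × 0.977 + 7439 × 0.379 = 10853 + 2819 = 13672
Net migration: Group 1 + 260 → 5429; Group 2 − 90 → 5464
End of period: [5429, 5464, 11325, 9168, 13672]
Period 3:
Births: 5464 × 0.192 = 1049 ; 11325 × 0.318 = 3601 → total 4650
Group 2: 5429 × 0.98 = 5320
Group 3: 5464 × 0.987 = 5393
Group 4: 11325 × 0.983 = 11132
Group 5: 9168 × 0.977 + 13672 × 0.379 = 8957 + 5182 = 14139
Net migration: Group 1 + 260 → 4910; Group 2 − 90 → 5230
End of period: [4910, 5230, 5393, 11132, 14139]
Total after period 3: 4910 + 5230 + 5393 + 11132 + 14139 = 40804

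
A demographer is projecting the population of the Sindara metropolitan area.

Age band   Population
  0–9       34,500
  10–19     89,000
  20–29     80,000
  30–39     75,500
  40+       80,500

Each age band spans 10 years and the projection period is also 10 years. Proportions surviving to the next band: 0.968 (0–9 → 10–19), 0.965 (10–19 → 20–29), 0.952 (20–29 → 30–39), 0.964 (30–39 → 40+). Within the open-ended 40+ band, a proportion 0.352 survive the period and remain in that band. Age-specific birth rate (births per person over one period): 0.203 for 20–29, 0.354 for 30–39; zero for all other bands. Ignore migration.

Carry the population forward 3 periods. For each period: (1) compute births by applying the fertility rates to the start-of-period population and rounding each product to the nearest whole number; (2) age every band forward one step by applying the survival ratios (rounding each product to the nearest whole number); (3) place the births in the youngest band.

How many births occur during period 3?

35486

After projecting period 1:
Births: 80000 × 0.203 = 16240 ; 75500 × 0.354 = 26727 → total 42967
10–19: 34500 × 0.968 = 33396
20–29: 89000 × 0.965 = 85885
30–39: 80000 × 0.952 = 76160
40+: 75500 × 0.964 + 80500 × 0.352 = 72782 + 28336 = 101118
Population now: 0–9=42967, 10–19=33396, 20–29=85885, 30–39=76160, 40+=101118
After projecting period 2:
Births: 85885 × 0.203 = 17435 ; 76160 × 0.354 = 26961 → total 44396
10–19: 42967 × 0.968 = 41592
20–29: 33396 × 0.965 = 32227
30–39: 85885 × 0.952 = 81763
40+: 76160 × 0.964 + 101118 × 0.352 = 73418 + 35594 = 109012
Population now: 0–9=44396, 10–19=41592, 20–29=32227, 30–39=81763, 40+=109012
After projecting period 3:
Births: 32227 × 0.203 = 6542 ; 81763 × 0.354 = 28944 → total 35486
10–19: 44396 × 0.968 = 42975
20–29: 41592 × 0.965 = 40136
30–39: 32227 × 0.952 = 30680
40+: 81763 × 0.964 + 109012 × 0.352 = 78820 + 38372 = 117192
Population now: 0–9=35486, 10–19=42975, 20–29=40136, 30–39=30680, 40+=117192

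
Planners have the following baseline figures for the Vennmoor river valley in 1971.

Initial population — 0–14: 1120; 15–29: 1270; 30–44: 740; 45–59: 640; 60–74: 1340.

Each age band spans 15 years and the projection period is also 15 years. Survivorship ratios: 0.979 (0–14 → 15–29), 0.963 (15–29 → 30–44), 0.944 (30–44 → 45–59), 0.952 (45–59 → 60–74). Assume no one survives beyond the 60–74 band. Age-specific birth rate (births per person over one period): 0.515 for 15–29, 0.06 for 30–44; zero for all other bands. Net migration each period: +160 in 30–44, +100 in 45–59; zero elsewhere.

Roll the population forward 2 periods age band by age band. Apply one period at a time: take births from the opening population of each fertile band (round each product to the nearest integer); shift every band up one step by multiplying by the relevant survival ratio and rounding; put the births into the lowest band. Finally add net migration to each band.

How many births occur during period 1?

698

[period 1]
Births: 1270 × 0.515 = 654, 740 × 0.06 = 44 → 698
15–29: 1120 × 0.979 = 1096
30–44: 1270 × 0.963 = 1223
45–59: 740 × 0.944 = 699
60–74: 640 × 0.952 = 609
Net migration: 30–44 + 160 → 1383; 45–59 + 100 → 799
End of period: [698, 1096, 1383, 799, 609]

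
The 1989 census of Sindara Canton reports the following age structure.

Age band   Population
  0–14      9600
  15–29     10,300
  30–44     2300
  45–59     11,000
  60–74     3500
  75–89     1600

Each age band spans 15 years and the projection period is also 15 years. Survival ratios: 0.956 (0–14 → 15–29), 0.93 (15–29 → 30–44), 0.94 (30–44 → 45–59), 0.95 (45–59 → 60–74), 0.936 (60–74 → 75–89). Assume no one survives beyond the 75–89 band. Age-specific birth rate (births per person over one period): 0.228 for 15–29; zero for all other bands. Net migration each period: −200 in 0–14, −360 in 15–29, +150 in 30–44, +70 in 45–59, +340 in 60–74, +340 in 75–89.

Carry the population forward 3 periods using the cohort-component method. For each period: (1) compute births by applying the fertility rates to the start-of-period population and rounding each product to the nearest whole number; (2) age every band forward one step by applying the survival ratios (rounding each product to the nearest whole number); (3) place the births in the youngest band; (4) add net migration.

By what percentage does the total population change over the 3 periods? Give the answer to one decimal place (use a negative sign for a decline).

Period 1:
Births: 10300 × 0.228 = 2348
15–29: 9600 × 0.956 = 9178
30–44: 10300 × 0.93 = 9579
45–59: 2300 × 0.94 = 2162
60–74: 11000 × 0.95 = 10450
75–89: 3500 × 0.936 = 3276
Net migration: 0–14 − 200 → 2148; 15–29 − 360 → 8818; 30–44 + 150 → 9729; 45–59 + 70 → 2232; 60–74 + 340 → 10790; 75–89 + 340 → 3616
End of period: [2148, 8818, 9729, 2232, 10790, 3616]
Period 2:
Births: 8818 × 0.228 = 2011
15–29: 2148 × 0.956 = 2053
30–44: 8818 × 0.93 = 8201
45–59: 9729 × 0.94 = 9145
60–74: 2232 × 0.95 = 2120
75–89: 10790 × 0.936 = 10099
Net migration: 0–14 − 200 → 1811; 15–29 − 360 → 1693; 30–44 + 150 → 8351; 45–59 + 70 → 9215; 60–74 + 340 → 2460; 75–89 + 340 → 10439
End of period: [1811, 1693, 8351, 9215, 2460, 10439]
Period 3:
Births: 1693 × 0.228 = 386
15–29: 1811 × 0.956 = 1731
30–44: 1693 × 0.93 = 1574
45–59: 8351 × 0.94 = 7850
60–74: 9215 × 0.95 = 8754
75–89: 2460 × 0.936 = 2303
Net migration: 0–14 − 200 → 186; 15–29 − 360 → 1371; 30–44 + 150 → 1724; 45–59 + 70 → 7920; 60–74 + 340 → 9094; 75–89 + 340 → 2643
End of period: [186, 1371, 1724, 7920, 9094, 2643]
Total: 38300 → 22938; change = -15362; percentage change = -40.1%

-40.1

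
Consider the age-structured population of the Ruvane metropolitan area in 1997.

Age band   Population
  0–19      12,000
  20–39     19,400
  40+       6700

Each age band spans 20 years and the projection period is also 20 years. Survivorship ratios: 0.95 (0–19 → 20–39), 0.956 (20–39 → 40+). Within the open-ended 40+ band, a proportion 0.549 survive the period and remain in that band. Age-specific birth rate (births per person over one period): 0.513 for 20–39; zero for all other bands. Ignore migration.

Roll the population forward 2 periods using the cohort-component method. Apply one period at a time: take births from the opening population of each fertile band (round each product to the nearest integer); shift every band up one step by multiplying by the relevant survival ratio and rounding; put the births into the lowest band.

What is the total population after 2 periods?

Numbering the groups 1..3 from youngest to oldest:
After projecting period 1:
Births: 19400 × 0.513 = 9952
Group 2: 12000 × 0.95 = 11400
Group 3: 19400 × 0.956 + 6700 × 0.549 = 18546 + 3678 = 22224
→ [9952, 11400, 22224]
After projecting period 2:
Births: 11400 × 0.513 = 5848
Group 2: 9952 × 0.95 = 9454
Group 3: 11400 × 0.956 + 22224 × 0.549 = 10898 + 12201 = 23099
→ [5848, 9454, 23099]
Total after period 2: 5848 + 9454 + 23099 = 38401

38401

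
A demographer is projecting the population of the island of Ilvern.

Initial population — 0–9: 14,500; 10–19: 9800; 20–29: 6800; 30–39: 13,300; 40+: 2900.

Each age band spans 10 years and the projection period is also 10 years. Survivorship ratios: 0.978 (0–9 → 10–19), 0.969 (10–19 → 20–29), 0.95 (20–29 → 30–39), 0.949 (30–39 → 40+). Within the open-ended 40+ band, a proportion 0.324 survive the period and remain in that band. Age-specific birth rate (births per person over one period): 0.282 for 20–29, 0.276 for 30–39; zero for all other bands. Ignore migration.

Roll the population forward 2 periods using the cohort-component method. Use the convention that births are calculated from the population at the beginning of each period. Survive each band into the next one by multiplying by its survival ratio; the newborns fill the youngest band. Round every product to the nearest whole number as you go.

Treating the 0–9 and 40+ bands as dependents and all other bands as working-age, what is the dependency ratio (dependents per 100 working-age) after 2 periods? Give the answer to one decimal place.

53.1

(Bands numbered youngest = 1 to oldest = 5.)
— Period 1 —
Births: 6800 * 0.282 = 1918  |  13300 * 0.276 = 3671 → total 5589
Band 2: 14500 * 0.978 = 14181
Band 3: 9800 * 0.969 = 9496
Band 4: 6800 * 0.95 = 6460
Band 5: 13300 * 0.949 + 2900 * 0.324 = 12622 + 940 = 13562
→ [5589, 14181, 9496, 6460, 13562]
— Period 2 —
Births: 9496 * 0.282 = 2678  |  6460 * 0.276 = 1783 → total 4461
Band 2: 5589 * 0.978 = 5466
Band 3: 14181 * 0.969 = 13741
Band 4: 9496 * 0.95 = 9021
Band 5: 6460 * 0.949 + 13562 * 0.324 = 6131 + 4394 = 10525
→ [4461, 5466, 13741, 9021, 10525]
Dependents (band 0–9 + band 40+) = 4461 + 10525 = 14986; working-age = 28228; ratio = 14986/28228 × 100 = 53.1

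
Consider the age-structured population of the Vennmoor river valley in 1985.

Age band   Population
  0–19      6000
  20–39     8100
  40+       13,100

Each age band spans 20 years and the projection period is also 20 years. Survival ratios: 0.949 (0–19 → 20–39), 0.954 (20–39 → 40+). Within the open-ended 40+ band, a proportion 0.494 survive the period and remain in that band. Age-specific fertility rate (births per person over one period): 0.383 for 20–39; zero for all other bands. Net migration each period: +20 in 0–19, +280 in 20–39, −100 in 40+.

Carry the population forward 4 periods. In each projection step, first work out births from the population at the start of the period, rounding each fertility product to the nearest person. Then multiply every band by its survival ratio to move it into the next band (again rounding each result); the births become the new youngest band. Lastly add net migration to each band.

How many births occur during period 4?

946

After projecting period 1:
Births: 8100 * 0.383 = 3102
20–39: 6000 * 0.949 = 5694
40+: 8100 * 0.954 + 13100 * 0.494 = 7727 + 6471 = 14198
Net migration: 0–19 + 20 → 3122; 20–39 + 280 → 5974; 40+ − 100 → 14098
Giving 3122 / 5974 / 14098.
After projecting period 2:
Births: 5974 * 0.383 = 2288
20–39: 3122 * 0.949 = 2963
40+: 5974 * 0.954 + 14098 * 0.494 = 5699 + 6964 = 12663
Net migration: 0–19 + 20 → 2308; 20–39 + 280 → 3243; 40+ − 100 → 12563
Giving 2308 / 3243 / 12563.
After projecting period 3:
Births: 3243 * 0.383 = 1242
20–39: 2308 * 0.949 = 2190
40+: 3243 * 0.954 + 12563 * 0.494 = 3094 + 6206 = 9300
Net migration: 0–19 + 20 → 1262; 20–39 + 280 → 2470; 40+ − 100 → 9200
Giving 1262 / 2470 / 9200.
After projecting period 4:
Births: 2470 * 0.383 = 946
20–39: 1262 * 0.949 = 1198
40+: 2470 * 0.954 + 9200 * 0.494 = 2356 + 4545 = 6901
Net migration: 0–19 + 20 → 966; 20–39 + 280 → 1478; 40+ − 100 → 6801
Giving 966 / 1478 / 6801.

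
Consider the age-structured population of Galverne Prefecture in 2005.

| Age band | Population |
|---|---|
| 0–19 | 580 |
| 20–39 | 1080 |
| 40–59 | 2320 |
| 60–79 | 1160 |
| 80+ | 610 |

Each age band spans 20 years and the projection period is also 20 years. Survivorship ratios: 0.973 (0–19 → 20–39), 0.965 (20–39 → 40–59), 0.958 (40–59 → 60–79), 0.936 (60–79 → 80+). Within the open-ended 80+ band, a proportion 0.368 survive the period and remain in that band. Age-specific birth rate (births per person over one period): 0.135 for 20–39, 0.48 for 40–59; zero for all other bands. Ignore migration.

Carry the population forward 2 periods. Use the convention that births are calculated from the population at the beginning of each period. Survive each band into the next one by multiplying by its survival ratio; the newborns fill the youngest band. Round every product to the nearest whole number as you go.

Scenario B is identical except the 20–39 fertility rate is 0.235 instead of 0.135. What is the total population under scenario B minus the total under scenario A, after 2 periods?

— Period 1 —
Births: 1080 × 0.135 = 146, 2320 × 0.48 = 1114 → total 1260
20–39: 580 × 0.973 = 564
40–59: 1080 × 0.965 = 1042
60–79: 2320 × 0.958 = 2223
80+: 1160 × 0.936 + 610 × 0.368 = 1086 + 224 = 1310
→ [1260, 564, 1042, 2223, 1310]
— Period 2 —
Births: 564 × 0.135 = 76, 1042 × 0.48 = 500 → total 576
20–39: 1260 × 0.973 = 1226
40–59: 564 × 0.965 = 544
60–79: 1042 × 0.958 = 998
80+: 2223 × 0.936 + 1310 × 0.368 = 2081 + 482 = 2563
→ [576, 1226, 544, 998, 2563]
Scenario A total after 2 periods: 5907
Scenario B projection —
— Period 1 —
Births: 1080 × 0.235 = 254, 2320 × 0.48 = 1114 → total 1368
20–39: 580 × 0.973 = 564
40–59: 1080 × 0.965 = 1042
60–79: 2320 × 0.958 = 2223
80+: 1160 × 0.936 + 610 × 0.368 = 1086 + 224 = 1310
→ [1368, 564, 1042, 2223, 1310]
— Period 2 —
Births: 564 × 0.235 = 133, 1042 × 0.48 = 500 → total 633
20–39: 1368 × 0.973 = 1331
40–59: 564 × 0.965 = 544
60–79: 1042 × 0.958 = 998
80+: 2223 × 0.936 + 1310 × 0.368 = 2081 + 482 = 2563
→ [633, 1331, 544, 998, 2563]
Scenario B total after 2 periods: 6069
Difference B − A = 6069 − 5907 = 162

162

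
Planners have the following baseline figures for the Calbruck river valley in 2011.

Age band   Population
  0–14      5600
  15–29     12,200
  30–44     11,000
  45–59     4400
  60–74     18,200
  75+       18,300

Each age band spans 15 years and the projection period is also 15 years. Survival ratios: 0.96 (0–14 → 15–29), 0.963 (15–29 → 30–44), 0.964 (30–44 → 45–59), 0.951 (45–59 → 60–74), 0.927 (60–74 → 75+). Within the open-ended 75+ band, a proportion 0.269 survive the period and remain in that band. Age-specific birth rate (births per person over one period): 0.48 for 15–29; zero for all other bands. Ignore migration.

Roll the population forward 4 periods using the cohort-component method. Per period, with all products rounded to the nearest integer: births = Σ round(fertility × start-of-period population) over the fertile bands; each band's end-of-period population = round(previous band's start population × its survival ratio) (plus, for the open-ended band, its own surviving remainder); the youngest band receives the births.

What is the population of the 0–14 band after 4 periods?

1189

[period 1]
Births: 12200 * 0.48 = 5856
15–29: 5600 * 0.96 = 5376
30–44: 12200 * 0.963 = 11749
45–59: 11000 * 0.964 = 10604
60–74: 4400 * 0.951 = 4184
75+: 18200 * 0.927 + 18300 * 0.269 = 16871 + 4923 = 21794
Population now: 0–14=5856, 15–29=5376, 30–44=11749, 45–59=10604, 60–74=4184, 75+=21794
[period 2]
Births: 5376 * 0.48 = 2580
15–29: 5856 * 0.96 = 5622
30–44: 5376 * 0.963 = 5177
45–59: 11749 * 0.964 = 11326
60–74: 10604 * 0.951 = 10084
75+: 4184 * 0.927 + 21794 * 0.269 = 3879 + 5863 = 9742
Population now: 0–14=2580, 15–29=5622, 30–44=5177, 45–59=11326, 60–74=10084, 75+=9742
[period 3]
Births: 5622 * 0.48 = 2699
15–29: 2580 * 0.96 = 2477
30–44: 5622 * 0.963 = 5414
45–59: 5177 * 0.964 = 4991
60–74: 11326 * 0.951 = 10771
75+: 10084 * 0.927 + 9742 * 0.269 = 9348 + 2621 = 11969
Population now: 0–14=2699, 15–29=2477, 30–44=5414, 45–59=4991, 60–74=10771, 75+=11969
[period 4]
Births: 2477 * 0.48 = 1189
15–29: 2699 * 0.96 = 2591
30–44: 2477 * 0.963 = 2385
45–59: 5414 * 0.964 = 5219
60–74: 4991 * 0.951 = 4746
75+: 10771 * 0.927 + 11969 * 0.269 = 9985 + 3220 = 13205
Population now: 0–14=1189, 15–29=2591, 30–44=2385, 45–59=5219, 60–74=4746, 75+=13205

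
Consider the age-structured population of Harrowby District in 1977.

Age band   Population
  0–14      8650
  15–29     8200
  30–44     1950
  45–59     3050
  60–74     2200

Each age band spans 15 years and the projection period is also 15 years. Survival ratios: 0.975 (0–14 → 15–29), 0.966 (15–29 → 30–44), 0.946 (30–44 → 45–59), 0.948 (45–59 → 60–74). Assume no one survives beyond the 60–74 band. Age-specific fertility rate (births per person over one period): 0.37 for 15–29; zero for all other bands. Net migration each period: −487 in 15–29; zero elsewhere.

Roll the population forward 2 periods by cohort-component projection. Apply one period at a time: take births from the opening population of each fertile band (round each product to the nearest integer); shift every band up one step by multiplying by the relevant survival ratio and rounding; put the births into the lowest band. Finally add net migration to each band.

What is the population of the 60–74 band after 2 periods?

1749

Call the bands 1 to 5, youngest first.
[period 1]
Births: 8200 * 0.37 = 3034
Band 2: 8650 * 0.975 = 8434
Band 3: 8200 * 0.966 = 7921
Band 4: 1950 * 0.946 = 1845
Band 5: 3050 * 0.948 = 2891
Net migration: Band 2 − 487 → 7947
End of period: [3034, 7947, 7921, 1845, 2891]
[period 2]
Births: 7947 * 0.37 = 2940
Band 2: 3034 * 0.975 = 2958
Band 3: 7947 * 0.966 = 7677
Band 4: 7921 * 0.946 = 7493
Band 5: 1845 * 0.948 = 1749
Net migration: Band 2 − 487 → 2471
End of period: [2940, 2471, 7677, 7493, 1749]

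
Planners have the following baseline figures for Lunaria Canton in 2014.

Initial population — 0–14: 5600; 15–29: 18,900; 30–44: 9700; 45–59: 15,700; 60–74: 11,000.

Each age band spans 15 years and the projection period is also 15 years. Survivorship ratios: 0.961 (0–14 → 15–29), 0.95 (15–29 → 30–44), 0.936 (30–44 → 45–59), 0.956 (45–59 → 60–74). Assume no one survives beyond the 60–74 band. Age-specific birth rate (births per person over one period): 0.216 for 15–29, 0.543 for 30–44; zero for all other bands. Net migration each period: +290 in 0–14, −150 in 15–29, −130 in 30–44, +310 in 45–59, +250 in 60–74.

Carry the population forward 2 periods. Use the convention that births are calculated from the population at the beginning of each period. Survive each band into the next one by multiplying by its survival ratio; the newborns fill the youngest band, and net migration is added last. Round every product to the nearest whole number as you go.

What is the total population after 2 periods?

Let group 1 be 0–14 through group 5 = 60–74.
Period 1:
Births: 18900 × 0.216 = 4082, 9700 × 0.543 = 5267 → 9349
Group 2: 5600 × 0.961 = 5382
Group 3: 18900 × 0.95 = 17955
Group 4: 9700 × 0.936 = 9079
Group 5: 15700 × 0.956 = 15009
Net migration: Group 1 + 290 → 9639; Group 2 − 150 → 5232; Group 3 − 130 → 17825; Group 4 + 310 → 9389; Group 5 + 250 → 15259
End of period: [9639, 5232, 17825, 9389, 15259]
Period 2:
Births: 5232 × 0.216 = 1130, 17825 × 0.543 = 9679 → 10809
Group 2: 9639 × 0.961 = 9263
Group 3: 5232 × 0.95 = 4970
Group 4: 17825 × 0.936 = 16684
Group 5: 9389 × 0.956 = 8976
Net migration: Group 1 + 290 → 11099; Group 2 − 150 → 9113; Group 3 − 130 → 4840; Group 4 + 310 → 16994; Group 5 + 250 → 9226
End of period: [11099, 9113, 4840, 16994, 9226]
Total after period 2: 11099 + 9113 + 4840 + 16994 + 9226 = 51272

51272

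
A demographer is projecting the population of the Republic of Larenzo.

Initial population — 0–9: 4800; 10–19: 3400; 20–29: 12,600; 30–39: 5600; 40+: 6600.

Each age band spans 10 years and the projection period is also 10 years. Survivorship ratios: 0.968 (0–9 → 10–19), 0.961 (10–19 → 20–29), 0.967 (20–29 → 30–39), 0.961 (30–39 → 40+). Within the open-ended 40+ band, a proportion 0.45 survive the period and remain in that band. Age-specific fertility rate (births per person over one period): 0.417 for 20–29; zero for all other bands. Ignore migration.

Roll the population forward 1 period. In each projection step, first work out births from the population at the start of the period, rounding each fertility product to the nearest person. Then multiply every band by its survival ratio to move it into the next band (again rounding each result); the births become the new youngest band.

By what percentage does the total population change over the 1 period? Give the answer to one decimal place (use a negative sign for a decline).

Let band 1 be 0–9 through band 5 = 40+.
After projecting period 1:
Births: 12600 * 0.417 = 5254
Band 2: 4800 * 0.968 = 4646
Band 3: 3400 * 0.961 = 3267
Band 4: 12600 * 0.967 = 12184
Band 5: 5600 * 0.961 + 6600 * 0.45 = 5382 + 2970 = 8352
Giving 5254 / 4646 / 3267 / 12184 / 8352.
Total: 33000 → 33703; change = 703; percentage change = 2.1%

2.1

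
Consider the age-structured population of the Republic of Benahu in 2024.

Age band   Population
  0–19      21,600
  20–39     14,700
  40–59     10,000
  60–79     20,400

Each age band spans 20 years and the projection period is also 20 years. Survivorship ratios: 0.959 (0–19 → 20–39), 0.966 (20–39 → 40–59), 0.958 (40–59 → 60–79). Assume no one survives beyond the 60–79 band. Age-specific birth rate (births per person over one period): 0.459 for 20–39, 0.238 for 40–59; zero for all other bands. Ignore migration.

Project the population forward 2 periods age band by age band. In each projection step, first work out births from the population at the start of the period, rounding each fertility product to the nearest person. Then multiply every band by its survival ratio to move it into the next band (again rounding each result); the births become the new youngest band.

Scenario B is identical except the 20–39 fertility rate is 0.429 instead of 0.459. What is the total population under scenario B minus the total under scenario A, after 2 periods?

-1045

After projecting period 1:
Births: 14700 × 0.459 = 6747 ; 10000 × 0.238 = 2380 → 9127
20–39: 21600 × 0.959 = 20714
40–59: 14700 × 0.966 = 14200
60–79: 10000 × 0.958 = 9580
End of period: [9127, 20714, 14200, 9580]
After projecting period 2:
Births: 20714 × 0.459 = 9508 ; 14200 × 0.238 = 3380 → 12888
20–39: 9127 × 0.959 = 8753
40–59: 20714 × 0.966 = 20010
60–79: 14200 × 0.958 = 13604
End of period: [12888, 8753, 20010, 13604]
Scenario A total after 2 periods: 55255
Scenario B projection —
After projecting period 1:
Births: 14700 × 0.429 = 6306 ; 10000 × 0.238 = 2380 → 8686
20–39: 21600 × 0.959 = 20714
40–59: 14700 × 0.966 = 14200
60–79: 10000 × 0.958 = 9580
End of period: [8686, 20714, 14200, 9580]
After projecting period 2:
Births: 20714 × 0.429 = 8886 ; 14200 × 0.238 = 3380 → 12266
20–39: 8686 × 0.959 = 8330
40–59: 20714 × 0.966 = 20010
60–79: 14200 × 0.958 = 13604
End of period: [12266, 8330, 20010, 13604]
Scenario B total after 2 periods: 54210
Difference B − A = 54210 − 55255 = -1045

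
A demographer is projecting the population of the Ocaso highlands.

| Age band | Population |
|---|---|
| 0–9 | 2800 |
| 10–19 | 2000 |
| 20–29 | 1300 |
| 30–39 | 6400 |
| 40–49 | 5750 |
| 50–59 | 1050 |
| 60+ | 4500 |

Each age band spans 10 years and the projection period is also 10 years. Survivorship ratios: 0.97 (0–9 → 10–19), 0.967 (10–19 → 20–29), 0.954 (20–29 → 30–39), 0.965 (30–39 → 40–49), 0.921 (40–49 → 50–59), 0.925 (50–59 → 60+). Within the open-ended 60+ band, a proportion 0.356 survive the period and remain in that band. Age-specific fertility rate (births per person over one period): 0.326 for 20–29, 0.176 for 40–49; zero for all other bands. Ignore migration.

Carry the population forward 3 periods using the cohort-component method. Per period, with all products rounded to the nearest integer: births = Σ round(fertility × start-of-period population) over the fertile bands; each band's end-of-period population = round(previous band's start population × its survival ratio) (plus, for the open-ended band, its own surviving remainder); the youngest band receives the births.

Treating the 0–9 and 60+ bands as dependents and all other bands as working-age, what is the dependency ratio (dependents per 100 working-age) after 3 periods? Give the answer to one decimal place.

100.0

[period 1]
Births: 1300 * 0.326 = 424  |  5750 * 0.176 = 1012 → 1436
10–19: 2800 * 0.97 = 2716
20–29: 2000 * 0.967 = 1934
30–39: 1300 * 0.954 = 1240
40–49: 6400 * 0.965 = 6176
50–59: 5750 * 0.921 = 5296
60+: 1050 * 0.925 + 4500 * 0.356 = 971 + 1602 = 2573
Giving 1436 / 2716 / 1934 / 1240 / 6176 / 5296 / 2573.
[period 2]
Births: 1934 * 0.326 = 630  |  6176 * 0.176 = 1087 → 1717
10–19: 1436 * 0.97 = 1393
20–29: 2716 * 0.967 = 2626
30–39: 1934 * 0.954 = 1845
40–49: 1240 * 0.965 = 1197
50–59: 6176 * 0.921 = 5688
60+: 5296 * 0.925 + 2573 * 0.356 = 4899 + 916 = 5815
Giving 1717 / 1393 / 2626 / 1845 / 1197 / 5688 / 5815.
[period 3]
Births: 2626 * 0.326 = 856  |  1197 * 0.176 = 211 → 1067
10–19: 1717 * 0.97 = 1665
20–29: 1393 * 0.967 = 1347
30–39: 2626 * 0.954 = 2505
40–49: 1845 * 0.965 = 1780
50–59: 1197 * 0.921 = 1102
60+: 5688 * 0.925 + 5815 * 0.356 = 5261 + 2070 = 7331
Giving 1067 / 1665 / 1347 / 2505 / 1780 / 1102 / 7331.
Dependents (band 0–9 + band 60+) = 1067 + 7331 = 8398; working-age = 8399; ratio = 8398/8399 × 100 = 100.0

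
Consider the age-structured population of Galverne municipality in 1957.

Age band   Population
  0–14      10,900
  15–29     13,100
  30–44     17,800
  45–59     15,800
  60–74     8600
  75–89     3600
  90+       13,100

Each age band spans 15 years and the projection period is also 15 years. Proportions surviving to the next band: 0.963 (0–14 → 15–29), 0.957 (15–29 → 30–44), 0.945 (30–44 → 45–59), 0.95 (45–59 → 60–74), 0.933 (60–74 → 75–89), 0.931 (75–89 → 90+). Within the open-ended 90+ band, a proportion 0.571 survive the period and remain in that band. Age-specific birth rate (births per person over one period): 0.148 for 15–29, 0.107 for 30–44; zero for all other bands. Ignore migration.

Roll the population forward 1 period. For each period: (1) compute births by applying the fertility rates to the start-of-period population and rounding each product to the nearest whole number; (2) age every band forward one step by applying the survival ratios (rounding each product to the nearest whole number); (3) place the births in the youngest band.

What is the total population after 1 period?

Call the groups 1 to 7, youngest first.
— Period 1 —
Births: 13100 * 0.148 = 1939, 17800 * 0.107 = 1905 ⇒ total 3844
Group 2: 10900 * 0.963 = 10497
Group 3: 13100 * 0.957 = 12537
Group 4: 17800 * 0.945 = 16821
Group 5: 15800 * 0.95 = 15010
Group 6: 8600 * 0.933 = 8024
Group 7: 3600 * 0.931 + 13100 * 0.571 = 3352 + 7480 = 10832
Population now: 0–14=3844, 15–29=10497, 30–44=12537, 45–59=16821, 60–74=15010, 75–89=8024, 90+=10832
Total after period 1: 3844 + 10497 + 12537 + 16821 + 15010 + 8024 + 10832 = 77565

77565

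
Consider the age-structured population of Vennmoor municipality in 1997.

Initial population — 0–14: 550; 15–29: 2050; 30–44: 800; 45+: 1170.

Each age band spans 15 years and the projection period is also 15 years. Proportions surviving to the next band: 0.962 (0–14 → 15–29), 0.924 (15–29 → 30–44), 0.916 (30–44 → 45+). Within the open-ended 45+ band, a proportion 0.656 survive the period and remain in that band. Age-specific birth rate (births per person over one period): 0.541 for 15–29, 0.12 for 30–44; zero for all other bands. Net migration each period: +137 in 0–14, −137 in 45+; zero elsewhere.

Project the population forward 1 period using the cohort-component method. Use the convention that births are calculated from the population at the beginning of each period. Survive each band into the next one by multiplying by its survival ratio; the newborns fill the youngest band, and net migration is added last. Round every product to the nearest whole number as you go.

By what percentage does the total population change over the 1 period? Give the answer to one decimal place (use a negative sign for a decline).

12.2

[period 1]
Births: 2050 × 0.541 = 1109, 800 × 0.12 = 96 — total 1205
15–29: 550 × 0.962 = 529
30–44: 2050 × 0.924 = 1894
45+: 800 × 0.916 + 1170 × 0.656 = 733 + 768 = 1501
Net migration: 0–14 + 137 → 1342; 45+ − 137 → 1364
Population now: 0–14=1342, 15–29=529, 30–44=1894, 45+=1364
Total: 4570 → 5129; change = 559; percentage change = 12.2%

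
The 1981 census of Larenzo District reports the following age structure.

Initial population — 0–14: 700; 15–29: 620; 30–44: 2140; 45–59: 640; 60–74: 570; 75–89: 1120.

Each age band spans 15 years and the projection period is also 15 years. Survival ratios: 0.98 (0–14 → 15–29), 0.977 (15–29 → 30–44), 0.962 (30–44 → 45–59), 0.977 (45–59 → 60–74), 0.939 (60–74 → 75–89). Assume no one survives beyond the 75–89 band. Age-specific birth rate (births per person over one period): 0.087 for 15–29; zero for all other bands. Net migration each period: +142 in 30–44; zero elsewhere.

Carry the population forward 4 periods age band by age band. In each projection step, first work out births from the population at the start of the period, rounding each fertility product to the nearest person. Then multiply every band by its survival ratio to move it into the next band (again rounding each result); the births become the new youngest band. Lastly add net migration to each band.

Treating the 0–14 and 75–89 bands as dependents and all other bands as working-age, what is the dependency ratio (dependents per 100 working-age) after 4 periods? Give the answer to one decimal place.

57.6

Numbering the bands 1..6 from youngest to oldest:
[period 1]
Births: 620 × 0.087 = 54
Band 2: 700 × 0.98 = 686
Band 3: 620 × 0.977 = 606
Band 4: 2140 × 0.962 = 2059
Band 5: 640 × 0.977 = 625
Band 6: 570 × 0.939 = 535
Net migration: Band 3 + 142 → 748
Giving 54 / 686 / 748 / 2059 / 625 / 535.
[period 2]
Births: 686 × 0.087 = 60
Band 2: 54 × 0.98 = 53
Band 3: 686 × 0.977 = 670
Band 4: 748 × 0.962 = 720
Band 5: 2059 × 0.977 = 2012
Band 6: 625 × 0.939 = 587
Net migration: Band 3 + 142 → 812
Giving 60 / 53 / 812 / 720 / 2012 / 587.
[period 3]
Births: 53 × 0.087 = 5
Band 2: 60 × 0.98 = 59
Band 3: 53 × 0.977 = 52
Band 4: 812 × 0.962 = 781
Band 5: 720 × 0.977 = 703
Band 6: 2012 × 0.939 = 1889
Net migration: Band 3 + 142 → 194
Giving 5 / 59 / 194 / 781 / 703 / 1889.
[period 4]
Births: 59 × 0.087 = 5
Band 2: 5 × 0.98 = 5
Band 3: 59 × 0.977 = 58
Band 4: 194 × 0.962 = 187
Band 5: 781 × 0.977 = 763
Band 6: 703 × 0.939 = 660
Net migration: Band 3 + 142 → 200
Giving 5 / 5 / 200 / 187 / 763 / 660.
Dependents (band 0–14 + band 75–89) = 5 + 660 = 665; working-age = 1155; ratio = 665/1155 × 100 = 57.6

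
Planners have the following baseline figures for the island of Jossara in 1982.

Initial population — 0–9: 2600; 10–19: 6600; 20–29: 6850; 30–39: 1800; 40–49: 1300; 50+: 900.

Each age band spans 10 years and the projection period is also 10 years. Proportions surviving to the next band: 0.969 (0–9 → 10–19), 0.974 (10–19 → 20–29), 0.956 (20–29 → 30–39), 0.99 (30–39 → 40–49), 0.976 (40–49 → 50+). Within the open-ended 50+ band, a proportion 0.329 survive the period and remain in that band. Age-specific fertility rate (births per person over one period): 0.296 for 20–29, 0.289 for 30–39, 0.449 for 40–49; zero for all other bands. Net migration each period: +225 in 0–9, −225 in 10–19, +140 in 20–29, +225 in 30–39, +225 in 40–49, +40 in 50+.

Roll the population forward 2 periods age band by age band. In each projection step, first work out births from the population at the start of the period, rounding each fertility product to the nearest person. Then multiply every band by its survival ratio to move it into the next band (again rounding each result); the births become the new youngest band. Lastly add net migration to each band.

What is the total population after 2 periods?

(Bands numbered youngest = 1 to oldest = 6.)
Period 1:
Births: 6850 × 0.296 = 2028 ; 1800 × 0.289 = 520 ; 1300 × 0.449 = 584 — total 3132
Band 2: 2600 × 0.969 = 2519
Band 3: 6600 × 0.974 = 6428
Band 4: 6850 × 0.956 = 6549
Band 5: 1800 × 0.99 = 1782
Band 6: 1300 × 0.976 + 900 × 0.329 = 1269 + 296 = 1565
Net migration: Band 1 + 225 → 3357; Band 2 − 225 → 2294; Band 3 + 140 → 6568; Band 4 + 225 → 6774; Band 5 + 225 → 2007; Band 6 + 40 → 1605
Population now: 0–9=3357, 10–19=2294, 20–29=6568, 30–39=6774, 40–49=2007, 50+=1605
Period 2:
Births: 6568 × 0.296 = 1944 ; 6774 × 0.289 = 1958 ; 2007 × 0.449 = 901 — total 4803
Band 2: 3357 × 0.969 = 3253
Band 3: 2294 × 0.974 = 2234
Band 4: 6568 × 0.956 = 6279
Band 5: 6774 × 0.99 = 6706
Band 6: 2007 × 0.976 + 1605 × 0.329 = 1959 + 528 = 2487
Net migration: Band 1 + 225 → 5028; Band 2 − 225 → 3028; Band 3 + 140 → 2374; Band 4 + 225 → 6504; Band 5 + 225 → 6931; Band 6 + 40 → 2527
Population now: 0–9=5028, 10–19=3028, 20–29=2374, 30–39=6504, 40–49=6931, 50+=2527
Total after period 2: 5028 + 3028 + 2374 + 6504 + 6931 + 2527 = 26392

26392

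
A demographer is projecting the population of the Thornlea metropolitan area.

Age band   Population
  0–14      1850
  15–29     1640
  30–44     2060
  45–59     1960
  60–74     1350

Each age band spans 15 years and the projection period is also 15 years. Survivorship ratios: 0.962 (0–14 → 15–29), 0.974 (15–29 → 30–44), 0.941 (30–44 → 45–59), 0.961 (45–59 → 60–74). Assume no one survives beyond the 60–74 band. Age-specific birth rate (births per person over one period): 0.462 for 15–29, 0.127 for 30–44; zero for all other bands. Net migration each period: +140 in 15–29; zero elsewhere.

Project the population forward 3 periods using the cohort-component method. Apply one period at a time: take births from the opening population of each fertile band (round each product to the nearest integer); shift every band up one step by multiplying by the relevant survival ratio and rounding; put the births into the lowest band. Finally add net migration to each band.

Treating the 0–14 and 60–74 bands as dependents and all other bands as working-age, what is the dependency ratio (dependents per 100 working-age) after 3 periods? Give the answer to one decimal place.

54.4

[period 1]
Births: 1640 * 0.462 = 758, 2060 * 0.127 = 262 ⇒ total 1020
15–29: 1850 * 0.962 = 1780
30–44: 1640 * 0.974 = 1597
45–59: 2060 * 0.941 = 1938
60–74: 1960 * 0.961 = 1884
Net migration: 15–29 + 140 → 1920
→ [1020, 1920, 1597, 1938, 1884]
[period 2]
Births: 1920 * 0.462 = 887, 1597 * 0.127 = 203 ⇒ total 1090
15–29: 1020 * 0.962 = 981
30–44: 1920 * 0.974 = 1870
45–59: 1597 * 0.941 = 1503
60–74: 1938 * 0.961 = 1862
Net migration: 15–29 + 140 → 1121
→ [1090, 1121, 1870, 1503, 1862]
[period 3]
Births: 1121 * 0.462 = 518, 1870 * 0.127 = 237 ⇒ total 755
15–29: 1090 * 0.962 = 1049
30–44: 1121 * 0.974 = 1092
45–59: 1870 * 0.941 = 1760
60–74: 1503 * 0.961 = 1444
Net migration: 15–29 + 140 → 1189
→ [755, 1189, 1092, 1760, 1444]
Dependents (band 0–14 + band 60–74) = 755 + 1444 = 2199; working-age = 4041; ratio = 2199/4041 × 100 = 54.4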